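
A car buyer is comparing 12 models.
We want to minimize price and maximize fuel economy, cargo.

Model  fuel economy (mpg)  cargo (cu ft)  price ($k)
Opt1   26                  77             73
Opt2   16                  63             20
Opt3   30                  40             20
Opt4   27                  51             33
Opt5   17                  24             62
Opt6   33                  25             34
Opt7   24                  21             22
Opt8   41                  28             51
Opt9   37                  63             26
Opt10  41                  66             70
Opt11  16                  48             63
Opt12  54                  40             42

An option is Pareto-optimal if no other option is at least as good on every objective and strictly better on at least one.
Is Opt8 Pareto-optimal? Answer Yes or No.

Opt12 vs Opt8: fuel economy 54≥41, cargo 40≥28, price 42≤51 — Opt12 is at least as good on every objective and strictly better on at least one, so Opt12 dominates Opt8.

No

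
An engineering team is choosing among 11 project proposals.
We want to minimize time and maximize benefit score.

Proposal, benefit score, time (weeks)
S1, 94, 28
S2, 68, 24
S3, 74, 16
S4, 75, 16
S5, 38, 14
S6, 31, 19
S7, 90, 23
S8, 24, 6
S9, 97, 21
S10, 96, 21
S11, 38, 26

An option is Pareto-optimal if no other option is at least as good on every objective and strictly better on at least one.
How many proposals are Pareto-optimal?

4

S1: dominated by S9 (benefit score 97≥94, time 21≤28).
S2: dominated by S3 (benefit score 74≥68, time 16≤24).
S3: dominated by S4 (benefit score 75≥74, time 16≤16).
S4: not dominated.
S5: not dominated.
S6: dominated by S3 (benefit score 74≥31, time 16≤19).
S7: dominated by S9 (benefit score 97≥90, time 21≤23).
S8: not dominated (best time).
S9: not dominated (best benefit score).
S10: dominated by S9 (benefit score 97≥96, time 21≤21).
S11: dominated by S2 (benefit score 68≥38, time 24≤26).
Pareto-optimal: S4, S5, S8, S9 → 4.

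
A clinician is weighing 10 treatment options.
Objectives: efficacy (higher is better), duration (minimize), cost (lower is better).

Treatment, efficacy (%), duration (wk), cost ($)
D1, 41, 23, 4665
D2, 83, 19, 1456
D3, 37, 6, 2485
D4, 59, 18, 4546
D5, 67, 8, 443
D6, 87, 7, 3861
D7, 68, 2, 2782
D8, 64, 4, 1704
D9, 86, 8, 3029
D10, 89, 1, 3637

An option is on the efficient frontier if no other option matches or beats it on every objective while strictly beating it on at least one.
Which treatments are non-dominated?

D2, D5, D7, D8, D9, D10

D1: dominated by D2 (efficacy 83≥41, duration 19≤23, cost 1456≤4665).
D2: not dominated.
D3: dominated by D8 (efficacy 64≥37, duration 4≤6, cost 1704≤2485).
D4: dominated by D5 (efficacy 67≥59, duration 8≤18, cost 443≤4546).
D5: not dominated (best cost).
D6: dominated by D10 (efficacy 89≥87, duration 1≤7, cost 3637≤3861).
D7: not dominated.
D8: not dominated.
D9: not dominated.
D10: not dominated (best efficacy).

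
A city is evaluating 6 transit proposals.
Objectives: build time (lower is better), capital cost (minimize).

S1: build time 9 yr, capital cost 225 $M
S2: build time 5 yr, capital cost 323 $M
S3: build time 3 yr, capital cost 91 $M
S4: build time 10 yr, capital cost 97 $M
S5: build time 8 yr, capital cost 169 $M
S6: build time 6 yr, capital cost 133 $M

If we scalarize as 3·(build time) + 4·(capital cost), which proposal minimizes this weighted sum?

S1: 3·9 + 4·225 = 927
S2: 3·5 + 4·323 = 1307
S3: 3·3 + 4·91 = 373
S4: 3·10 + 4·97 = 418
S5: 3·8 + 4·169 = 700
S6: 3·6 + 4·133 = 550
Lowest: S3 at 373.

S3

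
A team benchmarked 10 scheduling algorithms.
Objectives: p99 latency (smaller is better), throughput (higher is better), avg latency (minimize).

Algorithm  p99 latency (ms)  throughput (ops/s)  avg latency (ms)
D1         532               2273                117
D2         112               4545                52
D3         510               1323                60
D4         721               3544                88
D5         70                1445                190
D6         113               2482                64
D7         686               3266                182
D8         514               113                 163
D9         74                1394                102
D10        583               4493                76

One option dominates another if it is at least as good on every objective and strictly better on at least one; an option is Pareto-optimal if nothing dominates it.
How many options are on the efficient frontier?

D1: dominated by D2 (p99 latency 112≤532, throughput 4545≥2273, avg latency 52≤117).
D2: not dominated (best throughput).
D3: dominated by D2 (p99 latency 112≤510, throughput 4545≥1323, avg latency 52≤60).
D4: dominated by D2 (p99 latency 112≤721, throughput 4545≥3544, avg latency 52≤88).
D5: not dominated (best p99 latency).
D6: dominated by D2 (p99 latency 112≤113, throughput 4545≥2482, avg latency 52≤64).
D7: dominated by D2 (p99 latency 112≤686, throughput 4545≥3266, avg latency 52≤182).
D8: dominated by D2 (p99 latency 112≤514, throughput 4545≥113, avg latency 52≤163).
D9: not dominated.
D10: dominated by D2 (p99 latency 112≤583, throughput 4545≥4493, avg latency 52≤76).
Pareto-optimal: D2, D5, D9 → 3.

3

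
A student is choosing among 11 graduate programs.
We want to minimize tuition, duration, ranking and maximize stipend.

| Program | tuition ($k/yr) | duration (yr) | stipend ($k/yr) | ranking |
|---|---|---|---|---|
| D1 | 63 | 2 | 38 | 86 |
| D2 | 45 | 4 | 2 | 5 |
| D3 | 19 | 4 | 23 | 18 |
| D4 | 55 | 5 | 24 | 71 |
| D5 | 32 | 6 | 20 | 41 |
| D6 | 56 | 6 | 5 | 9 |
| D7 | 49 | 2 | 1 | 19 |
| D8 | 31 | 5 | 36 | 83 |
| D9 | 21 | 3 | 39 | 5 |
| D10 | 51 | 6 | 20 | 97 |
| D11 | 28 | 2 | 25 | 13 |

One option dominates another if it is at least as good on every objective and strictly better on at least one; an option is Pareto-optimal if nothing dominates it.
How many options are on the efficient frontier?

D1: not dominated.
D2: dominated by D9 (tuition 21≤45, duration 3≤4, stipend 39≥2, ranking 5≤5).
D3: not dominated (best tuition).
D4: dominated by D9 (tuition 21≤55, duration 3≤5, stipend 39≥24, ranking 5≤71).
D5: dominated by D3 (tuition 19≤32, duration 4≤6, stipend 23≥20, ranking 18≤41).
D6: dominated by D9 (tuition 21≤56, duration 3≤6, stipend 39≥5, ranking 5≤9).
D7: dominated by D11 (tuition 28≤49, duration 2≤2, stipend 25≥1, ranking 13≤19).
D8: dominated by D9 (tuition 21≤31, duration 3≤5, stipend 39≥36, ranking 5≤83).
D9: not dominated (best stipend).
D10: dominated by D3 (tuition 19≤51, duration 4≤6, stipend 23≥20, ranking 18≤97).
D11: not dominated.
Pareto-optimal: D1, D3, D9, D11 → 4.

4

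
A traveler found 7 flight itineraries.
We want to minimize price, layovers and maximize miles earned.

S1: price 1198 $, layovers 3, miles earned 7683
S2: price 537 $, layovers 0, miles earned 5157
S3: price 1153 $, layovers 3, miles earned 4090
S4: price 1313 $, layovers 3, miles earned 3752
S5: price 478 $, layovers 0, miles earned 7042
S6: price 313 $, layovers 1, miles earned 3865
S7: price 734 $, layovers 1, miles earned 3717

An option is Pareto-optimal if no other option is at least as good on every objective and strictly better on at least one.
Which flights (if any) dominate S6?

none

S1: worse on price (1198 vs 313).
S2: worse on price (537 vs 313).
S3: worse on price (1153 vs 313).
S4: worse on price (1313 vs 313).
S5: worse on price (478 vs 313).
S7: worse on price (734 vs 313).
No option dominates S6.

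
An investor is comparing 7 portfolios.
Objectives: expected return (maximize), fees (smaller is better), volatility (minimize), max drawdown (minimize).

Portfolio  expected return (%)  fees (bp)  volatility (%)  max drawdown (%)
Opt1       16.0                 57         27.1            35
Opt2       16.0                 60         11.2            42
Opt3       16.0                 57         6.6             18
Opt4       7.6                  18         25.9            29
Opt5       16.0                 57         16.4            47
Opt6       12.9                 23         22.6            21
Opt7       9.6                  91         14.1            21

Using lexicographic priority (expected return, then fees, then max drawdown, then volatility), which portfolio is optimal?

Opt3

First maximize expected return: best is 16.0, kept {Opt1, Opt2, Opt3, Opt5}.
Then minimize fees: best is 57, kept {Opt1, Opt3, Opt5}.
Then minimize max drawdown: best is 18, kept {Opt3}.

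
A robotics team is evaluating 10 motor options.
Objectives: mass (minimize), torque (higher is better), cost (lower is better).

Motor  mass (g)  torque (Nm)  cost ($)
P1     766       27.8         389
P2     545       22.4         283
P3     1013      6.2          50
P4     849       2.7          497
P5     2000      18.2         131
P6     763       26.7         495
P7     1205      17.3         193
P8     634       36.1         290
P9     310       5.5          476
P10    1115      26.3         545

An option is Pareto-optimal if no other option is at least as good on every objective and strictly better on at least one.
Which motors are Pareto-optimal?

P1: dominated by P8 (mass 634≤766, torque 36.1≥27.8, cost 290≤389).
P2: not dominated.
P3: not dominated (best cost).
P4: dominated by P1 (mass 766≤849, torque 27.8≥2.7, cost 389≤497).
P5: not dominated.
P6: dominated by P8 (mass 634≤763, torque 36.1≥26.7, cost 290≤495).
P7: not dominated.
P8: not dominated (best torque).
P9: not dominated (best mass).
P10: dominated by P1 (mass 766≤1115, torque 27.8≥26.3, cost 389≤545).

P2, P3, P5, P7, P8, P9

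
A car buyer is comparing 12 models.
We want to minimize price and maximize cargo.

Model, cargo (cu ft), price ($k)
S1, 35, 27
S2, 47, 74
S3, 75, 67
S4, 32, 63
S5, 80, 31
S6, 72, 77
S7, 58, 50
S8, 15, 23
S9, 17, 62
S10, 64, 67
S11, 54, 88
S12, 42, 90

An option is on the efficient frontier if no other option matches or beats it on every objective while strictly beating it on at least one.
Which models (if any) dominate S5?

S1: worse on cargo (35 vs 80).
S2: worse on cargo (47 vs 80).
S3: worse on cargo (75 vs 80).
S4: worse on cargo (32 vs 80).
S6: worse on cargo (72 vs 80).
S7: worse on cargo (58 vs 80).
S8: worse on cargo (15 vs 80).
S9: worse on cargo (17 vs 80).
S10: worse on cargo (64 vs 80).
S11: worse on cargo (54 vs 80).
S12: worse on cargo (42 vs 80).
No option dominates S5.

none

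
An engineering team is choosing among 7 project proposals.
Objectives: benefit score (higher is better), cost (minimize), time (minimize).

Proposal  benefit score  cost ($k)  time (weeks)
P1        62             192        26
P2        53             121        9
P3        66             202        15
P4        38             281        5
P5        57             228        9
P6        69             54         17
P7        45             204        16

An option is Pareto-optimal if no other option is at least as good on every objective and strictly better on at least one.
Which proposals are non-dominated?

P2, P3, P4, P5, P6

P1: dominated by P6 (benefit score 69≥62, cost 54≤192, time 17≤26).
P2: not dominated.
P3: not dominated.
P4: not dominated (best time).
P5: not dominated.
P6: not dominated (best benefit score).
P7: dominated by P2 (benefit score 53≥45, cost 121≤204, time 9≤16).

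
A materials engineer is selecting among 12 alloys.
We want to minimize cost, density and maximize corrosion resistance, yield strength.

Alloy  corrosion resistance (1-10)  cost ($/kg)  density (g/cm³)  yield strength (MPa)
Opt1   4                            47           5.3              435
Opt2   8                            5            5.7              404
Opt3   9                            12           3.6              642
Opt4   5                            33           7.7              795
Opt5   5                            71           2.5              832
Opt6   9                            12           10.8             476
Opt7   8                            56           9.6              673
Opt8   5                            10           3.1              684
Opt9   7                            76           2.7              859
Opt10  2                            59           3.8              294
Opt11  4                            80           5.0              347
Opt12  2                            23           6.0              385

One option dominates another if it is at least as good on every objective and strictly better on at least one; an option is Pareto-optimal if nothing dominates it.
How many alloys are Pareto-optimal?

Opt1: dominated by Opt3 (corrosion resistance 9≥4, cost 12≤47, density 3.6≤5.3, yield strength 642≥435).
Opt2: not dominated (best cost).
Opt3: not dominated.
Opt4: not dominated.
Opt5: not dominated (best density).
Opt6: dominated by Opt3 (corrosion resistance 9≥9, cost 12≤12, density 3.6≤10.8, yield strength 642≥476).
Opt7: not dominated.
Opt8: not dominated.
Opt9: not dominated (best yield strength).
Opt10: dominated by Opt3 (corrosion resistance 9≥2, cost 12≤59, density 3.6≤3.8, yield strength 642≥294).
Opt11: dominated by Opt3 (corrosion resistance 9≥4, cost 12≤80, density 3.6≤5.0, yield strength 642≥347).
Opt12: dominated by Opt2 (corrosion resistance 8≥2, cost 5≤23, density 5.7≤6.0, yield strength 404≥385).
Pareto-optimal: Opt2, Opt3, Opt4, Opt5, Opt7, Opt8, Opt9 → 7.

7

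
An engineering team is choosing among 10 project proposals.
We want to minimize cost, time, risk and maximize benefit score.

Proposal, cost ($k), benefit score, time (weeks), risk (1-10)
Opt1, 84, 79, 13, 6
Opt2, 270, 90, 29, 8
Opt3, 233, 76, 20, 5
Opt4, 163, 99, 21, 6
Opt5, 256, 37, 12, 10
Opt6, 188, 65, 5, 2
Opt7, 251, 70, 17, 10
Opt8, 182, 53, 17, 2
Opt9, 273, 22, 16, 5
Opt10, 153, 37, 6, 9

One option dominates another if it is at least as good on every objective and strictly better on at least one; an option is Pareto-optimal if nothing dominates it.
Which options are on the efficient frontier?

Opt1, Opt3, Opt4, Opt6, Opt8, Opt10

Opt1: not dominated (best cost).
Opt2: dominated by Opt4 (cost 163≤270, benefit score 99≥90, time 21≤29, risk 6≤8).
Opt3: not dominated.
Opt4: not dominated (best benefit score).
Opt5: dominated by Opt6 (cost 188≤256, benefit score 65≥37, time 5≤12, risk 2≤10).
Opt6: not dominated (best time).
Opt7: dominated by Opt1 (cost 84≤251, benefit score 79≥70, time 13≤17, risk 6≤10).
Opt8: not dominated.
Opt9: dominated by Opt6 (cost 188≤273, benefit score 65≥22, time 5≤16, risk 2≤5).
Opt10: not dominated.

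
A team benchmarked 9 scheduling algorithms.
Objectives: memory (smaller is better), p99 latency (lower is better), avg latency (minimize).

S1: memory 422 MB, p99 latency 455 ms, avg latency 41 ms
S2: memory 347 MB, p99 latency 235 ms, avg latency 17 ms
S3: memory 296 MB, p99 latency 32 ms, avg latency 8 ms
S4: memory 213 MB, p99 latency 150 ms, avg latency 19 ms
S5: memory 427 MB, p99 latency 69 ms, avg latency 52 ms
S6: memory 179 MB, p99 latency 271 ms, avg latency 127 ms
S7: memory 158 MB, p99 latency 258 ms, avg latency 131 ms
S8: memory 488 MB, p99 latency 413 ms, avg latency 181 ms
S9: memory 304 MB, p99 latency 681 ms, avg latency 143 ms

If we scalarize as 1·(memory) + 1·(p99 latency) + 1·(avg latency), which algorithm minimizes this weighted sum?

S3

S1: 1·422 + 1·455 + 1·41 = 918
S2: 1·347 + 1·235 + 1·17 = 599
S3: 1·296 + 1·32 + 1·8 = 336
S4: 1·213 + 1·150 + 1·19 = 382
S5: 1·427 + 1·69 + 1·52 = 548
S6: 1·179 + 1·271 + 1·127 = 577
S7: 1·158 + 1·258 + 1·131 = 547
S8: 1·488 + 1·413 + 1·181 = 1082
S9: 1·304 + 1·681 + 1·143 = 1128
Lowest: S3 at 336.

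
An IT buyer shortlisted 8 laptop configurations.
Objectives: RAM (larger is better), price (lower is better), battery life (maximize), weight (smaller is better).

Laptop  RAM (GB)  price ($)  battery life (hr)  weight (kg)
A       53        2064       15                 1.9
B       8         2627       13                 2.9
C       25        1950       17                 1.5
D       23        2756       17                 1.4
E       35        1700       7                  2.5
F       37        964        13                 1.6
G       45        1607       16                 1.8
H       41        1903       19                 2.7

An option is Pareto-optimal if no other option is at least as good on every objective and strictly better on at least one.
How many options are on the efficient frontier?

6

A: not dominated (best RAM).
B: dominated by A (RAM 53≥8, price 2064≤2627, battery life 15≥13, weight 1.9≤2.9).
C: not dominated.
D: not dominated (best weight).
E: dominated by F (RAM 37≥35, price 964≤1700, battery life 13≥7, weight 1.6≤2.5).
F: not dominated (best price).
G: not dominated.
H: not dominated (best battery life).
Pareto-optimal: A, C, D, F, G, H → 6.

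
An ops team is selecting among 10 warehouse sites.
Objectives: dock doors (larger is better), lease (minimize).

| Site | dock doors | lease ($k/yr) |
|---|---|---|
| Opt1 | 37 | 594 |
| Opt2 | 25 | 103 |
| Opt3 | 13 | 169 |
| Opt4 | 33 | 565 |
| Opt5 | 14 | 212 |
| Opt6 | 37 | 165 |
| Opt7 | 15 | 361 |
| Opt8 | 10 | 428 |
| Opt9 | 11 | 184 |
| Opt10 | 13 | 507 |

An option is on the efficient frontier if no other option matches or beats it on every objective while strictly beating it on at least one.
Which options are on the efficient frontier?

Opt2, Opt6

Opt1: dominated by Opt6 (dock doors 37≥37, lease 165≤594).
Opt2: not dominated (best lease).
Opt3: dominated by Opt2 (dock doors 25≥13, lease 103≤169).
Opt4: dominated by Opt6 (dock doors 37≥33, lease 165≤565).
Opt5: dominated by Opt2 (dock doors 25≥14, lease 103≤212).
Opt6: not dominated.
Opt7: dominated by Opt2 (dock doors 25≥15, lease 103≤361).
Opt8: dominated by Opt2 (dock doors 25≥10, lease 103≤428).
Opt9: dominated by Opt2 (dock doors 25≥11, lease 103≤184).
Opt10: dominated by Opt2 (dock doors 25≥13, lease 103≤507).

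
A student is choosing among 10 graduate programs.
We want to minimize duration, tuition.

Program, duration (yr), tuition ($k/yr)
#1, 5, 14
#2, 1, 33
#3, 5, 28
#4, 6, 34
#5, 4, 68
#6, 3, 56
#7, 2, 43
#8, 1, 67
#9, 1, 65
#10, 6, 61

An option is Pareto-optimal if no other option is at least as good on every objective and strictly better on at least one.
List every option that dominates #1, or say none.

#2: worse on tuition (33 vs 14).
#3: worse on tuition (28 vs 14).
#4: worse on duration (6 vs 5).
#5: worse on tuition (68 vs 14).
#6: worse on tuition (56 vs 14).
#7: worse on tuition (43 vs 14).
#8: worse on tuition (67 vs 14).
#9: worse on tuition (65 vs 14).
#10: worse on duration (6 vs 5).
No option dominates #1.

none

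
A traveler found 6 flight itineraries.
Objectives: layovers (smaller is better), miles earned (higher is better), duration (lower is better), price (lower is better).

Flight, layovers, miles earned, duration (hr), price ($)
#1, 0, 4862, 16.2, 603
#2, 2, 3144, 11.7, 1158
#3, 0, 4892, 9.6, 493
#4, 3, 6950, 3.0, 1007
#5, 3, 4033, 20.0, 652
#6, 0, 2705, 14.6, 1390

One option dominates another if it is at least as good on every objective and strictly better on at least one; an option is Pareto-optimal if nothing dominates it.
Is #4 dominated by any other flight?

No

#1: worse on miles earned (4862 vs 6950).
#2: worse on miles earned (3144 vs 6950).
#3: worse on miles earned (4892 vs 6950).
#5: worse on miles earned (4033 vs 6950).
#6: worse on miles earned (2705 vs 6950).
No option is at least as good as #4 on every objective and strictly better on one.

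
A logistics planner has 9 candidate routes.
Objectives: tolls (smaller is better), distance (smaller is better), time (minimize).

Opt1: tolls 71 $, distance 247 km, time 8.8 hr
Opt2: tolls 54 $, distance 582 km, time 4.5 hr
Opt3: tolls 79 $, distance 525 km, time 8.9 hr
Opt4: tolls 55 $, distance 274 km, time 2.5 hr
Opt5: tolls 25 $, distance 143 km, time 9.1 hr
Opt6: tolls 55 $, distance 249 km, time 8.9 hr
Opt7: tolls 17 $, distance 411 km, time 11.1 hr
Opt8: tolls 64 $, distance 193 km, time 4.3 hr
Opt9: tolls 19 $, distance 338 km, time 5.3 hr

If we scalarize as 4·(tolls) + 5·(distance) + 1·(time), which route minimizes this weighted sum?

Opt5

Opt1: 4·71 + 5·247 + 1·8.8 = 1527.8
Opt2: 4·54 + 5·582 + 1·4.5 = 3130.5
Opt3: 4·79 + 5·525 + 1·8.9 = 2949.9
Opt4: 4·55 + 5·274 + 1·2.5 = 1592.5
Opt5: 4·25 + 5·143 + 1·9.1 = 824.1
Opt6: 4·55 + 5·249 + 1·8.9 = 1473.9
Opt7: 4·17 + 5·411 + 1·11.1 = 2134.1
Opt8: 4·64 + 5·193 + 1·4.3 = 1225.3
Opt9: 4·19 + 5·338 + 1·5.3 = 1771.3
Lowest: Opt5 at 824.1.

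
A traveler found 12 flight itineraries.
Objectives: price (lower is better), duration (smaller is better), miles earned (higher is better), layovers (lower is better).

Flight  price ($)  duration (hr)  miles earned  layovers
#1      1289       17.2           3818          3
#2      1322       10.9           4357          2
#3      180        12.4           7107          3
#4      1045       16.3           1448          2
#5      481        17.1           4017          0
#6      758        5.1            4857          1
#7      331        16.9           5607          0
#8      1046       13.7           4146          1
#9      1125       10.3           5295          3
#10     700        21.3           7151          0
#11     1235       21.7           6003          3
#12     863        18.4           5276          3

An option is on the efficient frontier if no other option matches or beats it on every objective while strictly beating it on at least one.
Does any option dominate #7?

#1: worse on price (1289 vs 331).
#2: worse on price (1322 vs 331).
#3: worse on layovers (3 vs 0).
#4: worse on price (1045 vs 331).
#5: worse on price (481 vs 331).
#6: worse on price (758 vs 331).
#8: worse on price (1046 vs 331).
#9: worse on price (1125 vs 331).
#10: worse on price (700 vs 331).
#11: worse on price (1235 vs 331).
#12: worse on price (863 vs 331).
No option is at least as good as #7 on every objective and strictly better on one.

No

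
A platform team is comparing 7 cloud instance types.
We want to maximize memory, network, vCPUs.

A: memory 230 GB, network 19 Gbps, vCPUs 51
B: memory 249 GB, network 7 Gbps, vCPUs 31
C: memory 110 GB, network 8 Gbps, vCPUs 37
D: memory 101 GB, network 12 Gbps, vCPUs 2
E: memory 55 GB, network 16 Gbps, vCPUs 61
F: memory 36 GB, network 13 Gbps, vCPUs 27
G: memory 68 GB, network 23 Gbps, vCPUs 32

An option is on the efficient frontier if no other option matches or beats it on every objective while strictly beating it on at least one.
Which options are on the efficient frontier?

A, B, E, G

A: not dominated.
B: not dominated (best memory).
C: dominated by A (memory 230≥110, network 19≥8, vCPUs 51≥37).
D: dominated by A (memory 230≥101, network 19≥12, vCPUs 51≥2).
E: not dominated (best vCPUs).
F: dominated by A (memory 230≥36, network 19≥13, vCPUs 51≥27).
G: not dominated (best network).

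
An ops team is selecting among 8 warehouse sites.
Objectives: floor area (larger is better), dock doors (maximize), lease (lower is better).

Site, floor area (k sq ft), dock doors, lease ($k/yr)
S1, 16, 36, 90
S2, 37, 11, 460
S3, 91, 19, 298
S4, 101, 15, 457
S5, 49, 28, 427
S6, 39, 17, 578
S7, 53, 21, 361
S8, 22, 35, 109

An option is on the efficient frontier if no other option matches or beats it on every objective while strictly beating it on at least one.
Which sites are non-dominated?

S1, S3, S4, S5, S7, S8

S1: not dominated (best dock doors).
S2: dominated by S3 (floor area 91≥37, dock doors 19≥11, lease 298≤460).
S3: not dominated.
S4: not dominated (best floor area).
S5: not dominated.
S6: dominated by S3 (floor area 91≥39, dock doors 19≥17, lease 298≤578).
S7: not dominated.
S8: not dominated.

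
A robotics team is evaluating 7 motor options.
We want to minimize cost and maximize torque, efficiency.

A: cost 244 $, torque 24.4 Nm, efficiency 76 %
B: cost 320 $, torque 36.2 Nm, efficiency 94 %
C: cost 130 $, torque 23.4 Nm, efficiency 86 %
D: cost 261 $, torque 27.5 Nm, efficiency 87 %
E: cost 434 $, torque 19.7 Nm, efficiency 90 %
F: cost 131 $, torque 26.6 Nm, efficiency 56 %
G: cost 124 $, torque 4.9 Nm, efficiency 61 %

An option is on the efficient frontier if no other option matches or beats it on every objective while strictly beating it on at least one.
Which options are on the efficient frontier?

A, B, C, D, F, G

A: not dominated.
B: not dominated (best torque).
C: not dominated.
D: not dominated.
E: dominated by B (cost 320≤434, torque 36.2≥19.7, efficiency 94≥90).
F: not dominated.
G: not dominated (best cost).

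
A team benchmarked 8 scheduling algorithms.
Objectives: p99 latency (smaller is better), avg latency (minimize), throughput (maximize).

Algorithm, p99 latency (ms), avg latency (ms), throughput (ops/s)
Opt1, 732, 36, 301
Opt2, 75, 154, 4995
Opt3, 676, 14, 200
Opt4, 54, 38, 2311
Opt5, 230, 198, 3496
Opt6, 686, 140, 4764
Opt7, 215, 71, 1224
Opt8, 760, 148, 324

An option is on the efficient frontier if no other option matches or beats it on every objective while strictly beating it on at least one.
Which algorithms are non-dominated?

Opt1: not dominated.
Opt2: not dominated (best throughput).
Opt3: not dominated (best avg latency).
Opt4: not dominated (best p99 latency).
Opt5: dominated by Opt2 (p99 latency 75≤230, avg latency 154≤198, throughput 4995≥3496).
Opt6: not dominated.
Opt7: dominated by Opt4 (p99 latency 54≤215, avg latency 38≤71, throughput 2311≥1224).
Opt8: dominated by Opt4 (p99 latency 54≤760, avg latency 38≤148, throughput 2311≥324).

Opt1, Opt2, Opt3, Opt4, Opt6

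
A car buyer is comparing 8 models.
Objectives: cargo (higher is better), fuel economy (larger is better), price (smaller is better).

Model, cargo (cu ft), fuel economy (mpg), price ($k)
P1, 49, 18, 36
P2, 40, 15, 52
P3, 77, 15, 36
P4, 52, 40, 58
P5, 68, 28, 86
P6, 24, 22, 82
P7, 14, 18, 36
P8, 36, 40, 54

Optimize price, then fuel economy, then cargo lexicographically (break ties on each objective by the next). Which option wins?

First minimize price: best is 36, kept {P1, P3, P7}.
Then maximize fuel economy: best is 18, kept {P1, P7}.
Then maximize cargo: best is 49, kept {P1}.

P1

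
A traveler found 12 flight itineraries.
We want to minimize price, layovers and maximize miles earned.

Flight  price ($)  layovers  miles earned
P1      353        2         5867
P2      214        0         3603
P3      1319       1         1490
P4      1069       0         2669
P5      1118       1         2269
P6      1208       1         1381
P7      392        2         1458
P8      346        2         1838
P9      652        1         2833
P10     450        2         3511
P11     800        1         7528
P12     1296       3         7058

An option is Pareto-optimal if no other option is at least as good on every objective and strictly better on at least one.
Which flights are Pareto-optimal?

P1, P2, P11

P1: not dominated.
P2: not dominated (best price).
P3: dominated by P2 (price 214≤1319, layovers 0≤1, miles earned 3603≥1490).
P4: dominated by P2 (price 214≤1069, layovers 0≤0, miles earned 3603≥2669).
P5: dominated by P2 (price 214≤1118, layovers 0≤1, miles earned 3603≥2269).
P6: dominated by P2 (price 214≤1208, layovers 0≤1, miles earned 3603≥1381).
P7: dominated by P1 (price 353≤392, layovers 2≤2, miles earned 5867≥1458).
P8: dominated by P2 (price 214≤346, layovers 0≤2, miles earned 3603≥1838).
P9: dominated by P2 (price 214≤652, layovers 0≤1, miles earned 3603≥2833).
P10: dominated by P1 (price 353≤450, layovers 2≤2, miles earned 5867≥3511).
P11: not dominated (best miles earned).
P12: dominated by P11 (price 800≤1296, layovers 1≤3, miles earned 7528≥7058).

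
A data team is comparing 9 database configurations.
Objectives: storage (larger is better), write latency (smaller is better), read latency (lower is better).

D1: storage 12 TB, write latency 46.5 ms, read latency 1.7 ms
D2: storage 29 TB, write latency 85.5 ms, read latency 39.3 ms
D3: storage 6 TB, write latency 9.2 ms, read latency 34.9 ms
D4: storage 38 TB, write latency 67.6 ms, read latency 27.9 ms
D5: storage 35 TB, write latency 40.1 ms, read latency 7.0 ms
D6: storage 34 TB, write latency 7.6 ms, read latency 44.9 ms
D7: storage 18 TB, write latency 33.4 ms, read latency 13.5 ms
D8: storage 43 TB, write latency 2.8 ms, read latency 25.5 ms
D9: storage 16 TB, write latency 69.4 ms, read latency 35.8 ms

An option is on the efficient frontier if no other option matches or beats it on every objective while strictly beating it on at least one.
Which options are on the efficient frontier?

D1, D5, D7, D8

D1: not dominated (best read latency).
D2: dominated by D4 (storage 38≥29, write latency 67.6≤85.5, read latency 27.9≤39.3).
D3: dominated by D8 (storage 43≥6, write latency 2.8≤9.2, read latency 25.5≤34.9).
D4: dominated by D8 (storage 43≥38, write latency 2.8≤67.6, read latency 25.5≤27.9).
D5: not dominated.
D6: dominated by D8 (storage 43≥34, write latency 2.8≤7.6, read latency 25.5≤44.9).
D7: not dominated.
D8: not dominated (best storage).
D9: dominated by D4 (storage 38≥16, write latency 67.6≤69.4, read latency 27.9≤35.8).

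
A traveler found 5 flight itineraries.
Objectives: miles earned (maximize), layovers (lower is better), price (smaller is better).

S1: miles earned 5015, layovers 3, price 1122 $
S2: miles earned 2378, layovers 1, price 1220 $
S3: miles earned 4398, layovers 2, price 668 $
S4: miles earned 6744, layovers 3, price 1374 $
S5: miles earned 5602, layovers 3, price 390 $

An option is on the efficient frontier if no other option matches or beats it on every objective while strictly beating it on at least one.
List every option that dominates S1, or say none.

S5: miles earned 5602≥5015, layovers 3≤3, price 390≤1122 — dominates S1.
Others (S2, S3, S4) are each worse than S1 on at least one objective.

S5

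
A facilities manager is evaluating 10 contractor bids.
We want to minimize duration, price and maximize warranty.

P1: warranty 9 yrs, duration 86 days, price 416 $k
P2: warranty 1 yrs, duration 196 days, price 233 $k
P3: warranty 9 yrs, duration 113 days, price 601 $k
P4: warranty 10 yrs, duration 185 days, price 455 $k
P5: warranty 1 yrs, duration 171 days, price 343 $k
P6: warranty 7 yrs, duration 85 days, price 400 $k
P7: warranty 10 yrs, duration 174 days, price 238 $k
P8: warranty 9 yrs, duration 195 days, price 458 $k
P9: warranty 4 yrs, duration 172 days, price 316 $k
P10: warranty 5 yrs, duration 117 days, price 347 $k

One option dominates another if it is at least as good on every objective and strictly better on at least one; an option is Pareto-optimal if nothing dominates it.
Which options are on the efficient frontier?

P1, P2, P5, P6, P7, P9, P10

P1: not dominated.
P2: not dominated (best price).
P3: dominated by P1 (warranty 9≥9, duration 86≤113, price 416≤601).
P4: dominated by P7 (warranty 10≥10, duration 174≤185, price 238≤455).
P5: not dominated.
P6: not dominated (best duration).
P7: not dominated.
P8: dominated by P1 (warranty 9≥9, duration 86≤195, price 416≤458).
P9: not dominated.
P10: not dominated.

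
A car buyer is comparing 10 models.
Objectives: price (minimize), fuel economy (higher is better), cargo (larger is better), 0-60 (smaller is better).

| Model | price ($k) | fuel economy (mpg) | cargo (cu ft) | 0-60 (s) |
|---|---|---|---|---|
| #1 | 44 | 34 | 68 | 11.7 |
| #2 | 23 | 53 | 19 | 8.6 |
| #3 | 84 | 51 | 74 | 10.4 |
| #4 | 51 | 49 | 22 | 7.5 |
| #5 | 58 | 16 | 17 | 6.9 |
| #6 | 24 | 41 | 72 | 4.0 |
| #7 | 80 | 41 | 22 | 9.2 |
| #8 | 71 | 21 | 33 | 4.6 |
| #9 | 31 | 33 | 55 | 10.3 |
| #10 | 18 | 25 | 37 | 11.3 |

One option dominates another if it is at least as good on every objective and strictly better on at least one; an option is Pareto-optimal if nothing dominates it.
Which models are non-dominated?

#1: dominated by #6 (price 24≤44, fuel economy 41≥34, cargo 72≥68, 0-60 4.0≤11.7).
#2: not dominated (best fuel economy).
#3: not dominated (best cargo).
#4: not dominated.
#5: dominated by #6 (price 24≤58, fuel economy 41≥16, cargo 72≥17, 0-60 4.0≤6.9).
#6: not dominated (best 0-60).
#7: dominated by #4 (price 51≤80, fuel economy 49≥41, cargo 22≥22, 0-60 7.5≤9.2).
#8: dominated by #6 (price 24≤71, fuel economy 41≥21, cargo 72≥33, 0-60 4.0≤4.6).
#9: dominated by #6 (price 24≤31, fuel economy 41≥33, cargo 72≥55, 0-60 4.0≤10.3).
#10: not dominated (best price).

#2, #3, #4, #6, #10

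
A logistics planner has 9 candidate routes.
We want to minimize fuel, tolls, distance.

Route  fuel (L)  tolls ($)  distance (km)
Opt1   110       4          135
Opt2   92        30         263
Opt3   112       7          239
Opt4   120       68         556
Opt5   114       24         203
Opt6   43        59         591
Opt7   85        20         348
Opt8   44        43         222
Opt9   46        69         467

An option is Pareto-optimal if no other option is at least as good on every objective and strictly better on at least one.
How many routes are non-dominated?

5

Opt1: not dominated (best tolls).
Opt2: not dominated.
Opt3: dominated by Opt1 (fuel 110≤112, tolls 4≤7, distance 135≤239).
Opt4: dominated by Opt1 (fuel 110≤120, tolls 4≤68, distance 135≤556).
Opt5: dominated by Opt1 (fuel 110≤114, tolls 4≤24, distance 135≤203).
Opt6: not dominated (best fuel).
Opt7: not dominated.
Opt8: not dominated.
Opt9: dominated by Opt8 (fuel 44≤46, tolls 43≤69, distance 222≤467).
Pareto-optimal: Opt1, Opt2, Opt6, Opt7, Opt8 → 5.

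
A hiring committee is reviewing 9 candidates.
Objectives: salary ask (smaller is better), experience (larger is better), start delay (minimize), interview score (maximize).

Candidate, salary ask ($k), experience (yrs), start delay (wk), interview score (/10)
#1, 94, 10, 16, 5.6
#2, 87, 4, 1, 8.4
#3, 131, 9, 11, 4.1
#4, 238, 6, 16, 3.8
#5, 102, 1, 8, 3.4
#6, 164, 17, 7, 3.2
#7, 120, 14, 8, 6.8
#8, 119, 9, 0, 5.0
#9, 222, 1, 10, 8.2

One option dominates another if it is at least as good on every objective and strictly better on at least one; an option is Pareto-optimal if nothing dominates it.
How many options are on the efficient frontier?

5

#1: not dominated.
#2: not dominated (best salary ask).
#3: dominated by #7 (salary ask 120≤131, experience 14≥9, start delay 8≤11, interview score 6.8≥4.1).
#4: dominated by #1 (salary ask 94≤238, experience 10≥6, start delay 16≤16, interview score 5.6≥3.8).
#5: dominated by #2 (salary ask 87≤102, experience 4≥1, start delay 1≤8, interview score 8.4≥3.4).
#6: not dominated (best experience).
#7: not dominated.
#8: not dominated (best start delay).
#9: dominated by #2 (salary ask 87≤222, experience 4≥1, start delay 1≤10, interview score 8.4≥8.2).
Pareto-optimal: #1, #2, #6, #7, #8 → 5.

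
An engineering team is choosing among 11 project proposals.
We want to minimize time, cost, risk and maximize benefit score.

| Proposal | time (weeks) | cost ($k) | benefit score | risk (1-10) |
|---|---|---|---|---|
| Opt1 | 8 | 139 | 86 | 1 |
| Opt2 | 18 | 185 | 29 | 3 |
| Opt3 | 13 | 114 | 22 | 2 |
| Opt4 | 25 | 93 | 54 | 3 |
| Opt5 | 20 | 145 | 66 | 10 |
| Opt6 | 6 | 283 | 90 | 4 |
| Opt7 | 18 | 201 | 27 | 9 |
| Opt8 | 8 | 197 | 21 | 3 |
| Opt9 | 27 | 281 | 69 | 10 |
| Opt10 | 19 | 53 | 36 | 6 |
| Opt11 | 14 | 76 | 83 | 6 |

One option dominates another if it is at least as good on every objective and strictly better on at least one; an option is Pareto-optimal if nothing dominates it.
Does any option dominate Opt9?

Yes

Opt1 vs Opt9: time 8≤27, cost 139≤281, benefit score 86≥69, risk 1≤10 — Opt1 is at least as good on every objective and strictly better on at least one, so Opt1 dominates Opt9.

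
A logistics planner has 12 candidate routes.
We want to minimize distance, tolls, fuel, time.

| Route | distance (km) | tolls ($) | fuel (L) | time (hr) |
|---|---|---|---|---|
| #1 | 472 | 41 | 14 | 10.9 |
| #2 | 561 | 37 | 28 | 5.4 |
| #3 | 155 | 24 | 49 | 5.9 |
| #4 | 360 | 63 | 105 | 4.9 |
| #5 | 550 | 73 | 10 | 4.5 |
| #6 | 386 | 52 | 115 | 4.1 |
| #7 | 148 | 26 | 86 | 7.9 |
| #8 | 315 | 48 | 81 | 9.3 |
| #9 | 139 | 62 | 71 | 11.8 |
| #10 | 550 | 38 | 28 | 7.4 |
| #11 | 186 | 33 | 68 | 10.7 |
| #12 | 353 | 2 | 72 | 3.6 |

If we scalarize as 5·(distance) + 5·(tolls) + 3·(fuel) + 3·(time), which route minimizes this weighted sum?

#3

#1: 5·472 + 5·41 + 3·14 + 3·10.9 = 2639.7
#2: 5·561 + 5·37 + 3·28 + 3·5.4 = 3090.2
#3: 5·155 + 5·24 + 3·49 + 3·5.9 = 1059.7
#4: 5·360 + 5·63 + 3·105 + 3·4.9 = 2444.7
#5: 5·550 + 5·73 + 3·10 + 3·4.5 = 3158.5
#6: 5·386 + 5·52 + 3·115 + 3·4.1 = 2547.3
#7: 5·148 + 5·26 + 3·86 + 3·7.9 = 1151.7
#8: 5·315 + 5·48 + 3·81 + 3·9.3 = 2085.9
#9: 5·139 + 5·62 + 3·71 + 3·11.8 = 1253.4
#10: 5·550 + 5·38 + 3·28 + 3·7.4 = 3046.2
#11: 5·186 + 5·33 + 3·68 + 3·10.7 = 1331.1
#12: 5·353 + 5·2 + 3·72 + 3·3.6 = 2001.8
Lowest: #3 at 1059.7.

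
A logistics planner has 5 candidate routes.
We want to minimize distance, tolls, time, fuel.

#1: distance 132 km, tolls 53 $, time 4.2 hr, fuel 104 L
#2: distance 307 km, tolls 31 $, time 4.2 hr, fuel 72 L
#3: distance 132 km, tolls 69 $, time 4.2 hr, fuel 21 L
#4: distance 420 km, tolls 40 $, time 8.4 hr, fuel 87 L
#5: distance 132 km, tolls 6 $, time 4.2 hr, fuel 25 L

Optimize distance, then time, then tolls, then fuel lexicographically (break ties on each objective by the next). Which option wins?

#5

First minimize distance: best is 132, kept {#1, #3, #5}.
Then minimize time: best is 4.2, kept {#1, #3, #5}.
Then minimize tolls: best is 6, kept {#5}.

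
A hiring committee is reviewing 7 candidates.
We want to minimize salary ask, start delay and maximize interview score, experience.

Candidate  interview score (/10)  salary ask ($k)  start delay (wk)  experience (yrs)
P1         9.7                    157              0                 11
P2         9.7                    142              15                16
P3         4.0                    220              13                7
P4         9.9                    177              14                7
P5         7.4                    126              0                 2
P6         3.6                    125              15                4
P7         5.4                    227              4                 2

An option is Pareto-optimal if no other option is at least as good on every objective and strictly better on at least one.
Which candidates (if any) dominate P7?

P1, P5

P1: interview score 9.7≥5.4, salary ask 157≤227, start delay 0≤4, experience 11≥2 — dominates P7.
P5: interview score 7.4≥5.4, salary ask 126≤227, start delay 0≤4, experience 2≥2 — dominates P7.
Others (P2, P3, P4, P6) are each worse than P7 on at least one objective.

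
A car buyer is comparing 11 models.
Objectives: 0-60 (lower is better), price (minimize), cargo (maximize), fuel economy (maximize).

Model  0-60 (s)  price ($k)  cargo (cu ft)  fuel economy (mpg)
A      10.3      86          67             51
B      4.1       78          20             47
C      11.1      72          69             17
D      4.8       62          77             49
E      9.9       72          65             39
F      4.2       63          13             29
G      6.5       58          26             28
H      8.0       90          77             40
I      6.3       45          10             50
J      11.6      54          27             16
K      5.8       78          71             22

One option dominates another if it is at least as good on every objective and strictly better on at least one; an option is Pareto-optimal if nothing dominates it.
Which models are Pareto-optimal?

A, B, D, F, G, I, J

A: not dominated (best fuel economy).
B: not dominated (best 0-60).
C: dominated by D (0-60 4.8≤11.1, price 62≤72, cargo 77≥69, fuel economy 49≥17).
D: not dominated.
E: dominated by D (0-60 4.8≤9.9, price 62≤72, cargo 77≥65, fuel economy 49≥39).
F: not dominated.
G: not dominated.
H: dominated by D (0-60 4.8≤8.0, price 62≤90, cargo 77≥77, fuel economy 49≥40).
I: not dominated (best price).
J: not dominated.
K: dominated by D (0-60 4.8≤5.8, price 62≤78, cargo 77≥71, fuel economy 49≥22).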